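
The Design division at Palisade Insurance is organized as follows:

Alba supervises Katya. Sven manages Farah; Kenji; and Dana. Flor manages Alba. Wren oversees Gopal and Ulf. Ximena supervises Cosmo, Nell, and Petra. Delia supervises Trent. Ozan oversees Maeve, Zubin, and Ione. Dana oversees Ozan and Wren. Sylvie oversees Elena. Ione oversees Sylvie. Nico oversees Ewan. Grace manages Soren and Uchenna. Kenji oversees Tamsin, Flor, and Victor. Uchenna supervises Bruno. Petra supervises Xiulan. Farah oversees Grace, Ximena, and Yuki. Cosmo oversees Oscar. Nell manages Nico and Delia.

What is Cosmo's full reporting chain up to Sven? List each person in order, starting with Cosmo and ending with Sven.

Cosmo reports to Ximena. Ximena reports to Farah. Farah reports to Sven. Sven is at the top.

Cosmo -> Ximena -> Farah -> Sven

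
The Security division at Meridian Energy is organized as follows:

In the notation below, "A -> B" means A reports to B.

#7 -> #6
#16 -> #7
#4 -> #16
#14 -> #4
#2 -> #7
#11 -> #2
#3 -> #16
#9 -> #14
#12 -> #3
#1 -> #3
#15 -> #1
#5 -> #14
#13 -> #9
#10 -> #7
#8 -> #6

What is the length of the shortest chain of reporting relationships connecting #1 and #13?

#1 is 2 levels below #16, and #13 is 4 levels below #16 (their lowest common manager). The shortest path runs up from #1 to #16 and back down to #13: 2 + 4 = 6 links.

6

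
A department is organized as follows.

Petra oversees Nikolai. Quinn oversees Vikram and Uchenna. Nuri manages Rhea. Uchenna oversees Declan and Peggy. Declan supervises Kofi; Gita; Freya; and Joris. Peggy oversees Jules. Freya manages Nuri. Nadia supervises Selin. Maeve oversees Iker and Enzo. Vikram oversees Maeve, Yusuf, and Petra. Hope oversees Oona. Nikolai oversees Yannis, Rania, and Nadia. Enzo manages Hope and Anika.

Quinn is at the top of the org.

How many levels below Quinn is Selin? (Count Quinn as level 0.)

Chain from Selin up to Quinn: Selin → Nadia → Nikolai → Petra → Vikram → Quinn. That is 5 steps up, so Selin is 5 levels below Quinn.

5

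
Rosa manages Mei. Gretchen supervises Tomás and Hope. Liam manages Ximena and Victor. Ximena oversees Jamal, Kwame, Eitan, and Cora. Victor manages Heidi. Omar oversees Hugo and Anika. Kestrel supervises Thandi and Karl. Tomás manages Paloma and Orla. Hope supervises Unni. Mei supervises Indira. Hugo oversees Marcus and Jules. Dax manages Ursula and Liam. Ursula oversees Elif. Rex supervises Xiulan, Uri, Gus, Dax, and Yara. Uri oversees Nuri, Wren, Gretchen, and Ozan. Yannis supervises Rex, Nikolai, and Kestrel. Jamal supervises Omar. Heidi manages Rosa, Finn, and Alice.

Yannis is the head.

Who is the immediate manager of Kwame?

Kwame reports directly to Ximena.

Ximena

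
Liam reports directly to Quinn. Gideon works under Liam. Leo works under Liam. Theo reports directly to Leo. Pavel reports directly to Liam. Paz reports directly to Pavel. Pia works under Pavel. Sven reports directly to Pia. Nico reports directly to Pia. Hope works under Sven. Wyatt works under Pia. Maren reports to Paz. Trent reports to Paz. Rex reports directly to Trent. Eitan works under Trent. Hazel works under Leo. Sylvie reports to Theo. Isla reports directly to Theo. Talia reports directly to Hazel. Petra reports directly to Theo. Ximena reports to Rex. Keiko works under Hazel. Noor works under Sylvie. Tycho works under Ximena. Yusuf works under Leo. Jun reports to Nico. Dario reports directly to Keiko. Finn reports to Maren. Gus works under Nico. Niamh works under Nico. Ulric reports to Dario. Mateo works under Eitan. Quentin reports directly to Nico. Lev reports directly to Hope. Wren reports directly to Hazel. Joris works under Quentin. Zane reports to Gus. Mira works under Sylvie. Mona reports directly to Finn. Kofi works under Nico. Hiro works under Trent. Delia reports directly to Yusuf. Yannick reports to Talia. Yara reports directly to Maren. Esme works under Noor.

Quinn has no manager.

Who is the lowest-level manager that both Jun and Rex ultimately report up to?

Jun's chain of managers is Nico, Pia, Pavel, Liam, Quinn. Rex's chain of managers is Trent, Paz, Pavel, Liam, Quinn. The first manager that appears in both chains is Pavel.

Pavel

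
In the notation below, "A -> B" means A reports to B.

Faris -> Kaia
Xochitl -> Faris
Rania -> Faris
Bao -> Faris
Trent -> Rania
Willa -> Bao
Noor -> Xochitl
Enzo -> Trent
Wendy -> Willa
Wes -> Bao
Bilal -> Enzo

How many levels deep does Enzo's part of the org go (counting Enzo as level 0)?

1

The longest chain under Enzo runs Enzo → Bilal, which is 1 level below Enzo.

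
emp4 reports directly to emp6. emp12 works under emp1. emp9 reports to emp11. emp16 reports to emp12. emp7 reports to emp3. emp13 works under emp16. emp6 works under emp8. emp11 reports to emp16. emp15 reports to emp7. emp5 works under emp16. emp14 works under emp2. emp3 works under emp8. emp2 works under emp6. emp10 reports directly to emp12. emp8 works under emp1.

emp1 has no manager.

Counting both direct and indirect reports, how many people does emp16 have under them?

4

emp16 directly manages emp11, emp13, emp5. Under emp11: emp9 (1). emp13 has no reports. emp5 has no reports. So emp16's organization is 3 direct reports plus everyone under them: 2 + 1 + 1 = 4.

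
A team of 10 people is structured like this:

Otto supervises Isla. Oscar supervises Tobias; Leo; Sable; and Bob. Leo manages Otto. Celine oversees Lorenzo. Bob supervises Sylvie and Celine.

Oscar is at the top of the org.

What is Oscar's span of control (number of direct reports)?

Oscar directly manages Bob, Leo, Tobias, Sable. That is 4 direct reports.

4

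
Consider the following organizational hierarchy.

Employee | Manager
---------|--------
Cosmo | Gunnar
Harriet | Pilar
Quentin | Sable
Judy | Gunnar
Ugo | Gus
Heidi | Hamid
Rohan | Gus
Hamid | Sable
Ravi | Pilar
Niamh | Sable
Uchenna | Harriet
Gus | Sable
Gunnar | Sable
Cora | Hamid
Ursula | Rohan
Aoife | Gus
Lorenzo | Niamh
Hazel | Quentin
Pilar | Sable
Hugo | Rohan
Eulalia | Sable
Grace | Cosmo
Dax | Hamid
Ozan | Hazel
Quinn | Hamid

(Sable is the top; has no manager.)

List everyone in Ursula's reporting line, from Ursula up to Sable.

Ursula -> Rohan -> Gus -> Sable

Ursula reports to Rohan. Rohan reports to Gus. Gus reports to Sable. Sable is at the top.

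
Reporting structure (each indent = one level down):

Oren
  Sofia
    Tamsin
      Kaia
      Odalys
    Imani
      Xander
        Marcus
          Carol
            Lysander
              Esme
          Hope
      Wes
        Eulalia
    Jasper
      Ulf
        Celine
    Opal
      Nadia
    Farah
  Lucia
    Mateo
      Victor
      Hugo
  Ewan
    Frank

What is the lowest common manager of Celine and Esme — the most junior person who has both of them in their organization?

Celine's chain of managers is Ulf, Jasper, Sofia, Oren. Esme's chain of managers is Lysander, Carol, Marcus, Xander, Imani, Sofia, Oren. The first manager that appears in both chains is Sofia.

Sofia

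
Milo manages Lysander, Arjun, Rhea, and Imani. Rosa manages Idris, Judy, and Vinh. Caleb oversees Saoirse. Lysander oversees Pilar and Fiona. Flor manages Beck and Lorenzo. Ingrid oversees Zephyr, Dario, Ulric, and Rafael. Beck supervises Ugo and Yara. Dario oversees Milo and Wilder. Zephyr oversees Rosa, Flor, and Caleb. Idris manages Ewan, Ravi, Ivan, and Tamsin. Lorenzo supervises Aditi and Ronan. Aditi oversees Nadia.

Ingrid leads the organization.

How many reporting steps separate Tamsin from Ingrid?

Chain from Tamsin up to Ingrid: Tamsin → Idris → Rosa → Zephyr → Ingrid. That is 4 steps up, so Tamsin is 4 levels below Ingrid.

4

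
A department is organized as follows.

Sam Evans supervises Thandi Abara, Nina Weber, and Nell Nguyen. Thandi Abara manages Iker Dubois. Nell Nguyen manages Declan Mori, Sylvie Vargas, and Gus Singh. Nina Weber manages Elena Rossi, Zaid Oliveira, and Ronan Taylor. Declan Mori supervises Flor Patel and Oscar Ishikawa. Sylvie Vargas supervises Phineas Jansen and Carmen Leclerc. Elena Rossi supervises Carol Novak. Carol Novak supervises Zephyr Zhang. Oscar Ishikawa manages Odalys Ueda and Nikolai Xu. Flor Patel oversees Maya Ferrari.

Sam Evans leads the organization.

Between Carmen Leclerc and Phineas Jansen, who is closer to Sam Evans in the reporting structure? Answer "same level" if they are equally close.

Both Carmen Leclerc and Phineas Jansen are 3 levels below Sam Evans.

same level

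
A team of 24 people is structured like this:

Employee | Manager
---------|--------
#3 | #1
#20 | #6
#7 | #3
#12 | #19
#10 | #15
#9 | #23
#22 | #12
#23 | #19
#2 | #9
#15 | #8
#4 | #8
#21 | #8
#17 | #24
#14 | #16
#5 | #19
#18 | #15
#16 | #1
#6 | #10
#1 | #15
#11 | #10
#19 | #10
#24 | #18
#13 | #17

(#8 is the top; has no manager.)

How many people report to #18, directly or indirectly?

#18 directly manages #24. Under #24: #17, #13 (2). That's 3 in total.

3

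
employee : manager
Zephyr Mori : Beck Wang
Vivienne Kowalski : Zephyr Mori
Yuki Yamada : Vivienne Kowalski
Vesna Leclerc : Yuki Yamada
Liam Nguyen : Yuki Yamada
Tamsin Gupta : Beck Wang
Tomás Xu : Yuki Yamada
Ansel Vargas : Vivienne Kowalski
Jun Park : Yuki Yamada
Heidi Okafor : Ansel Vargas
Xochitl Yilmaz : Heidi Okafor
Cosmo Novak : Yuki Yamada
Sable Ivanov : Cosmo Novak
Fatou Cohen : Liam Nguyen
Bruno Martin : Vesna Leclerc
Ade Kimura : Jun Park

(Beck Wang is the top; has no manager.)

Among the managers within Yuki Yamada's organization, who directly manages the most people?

Direct-report counts within Yuki Yamada's organization: Yuki Yamada has 5; Cosmo Novak has 1; Jun Park has 1; Liam Nguyen has 1; Vesna Leclerc has 1. The largest is 5, held by Yuki Yamada.

Yuki Yamada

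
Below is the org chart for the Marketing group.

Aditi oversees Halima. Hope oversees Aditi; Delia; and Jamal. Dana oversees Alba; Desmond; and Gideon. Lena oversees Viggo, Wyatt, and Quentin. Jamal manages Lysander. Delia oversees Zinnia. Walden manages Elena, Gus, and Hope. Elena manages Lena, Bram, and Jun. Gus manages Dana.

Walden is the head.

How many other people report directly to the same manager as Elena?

Elena reports to Walden. Walden's other direct reports are Hope, Gus — 2 peers.

2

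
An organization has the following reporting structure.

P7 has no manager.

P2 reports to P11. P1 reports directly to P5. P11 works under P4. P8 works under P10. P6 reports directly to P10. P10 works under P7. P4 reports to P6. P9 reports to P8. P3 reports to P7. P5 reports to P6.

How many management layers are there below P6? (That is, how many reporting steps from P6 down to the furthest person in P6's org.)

The longest chain under P6 runs P6 → P4 → P11 → P2, which is 3 levels below P6.

3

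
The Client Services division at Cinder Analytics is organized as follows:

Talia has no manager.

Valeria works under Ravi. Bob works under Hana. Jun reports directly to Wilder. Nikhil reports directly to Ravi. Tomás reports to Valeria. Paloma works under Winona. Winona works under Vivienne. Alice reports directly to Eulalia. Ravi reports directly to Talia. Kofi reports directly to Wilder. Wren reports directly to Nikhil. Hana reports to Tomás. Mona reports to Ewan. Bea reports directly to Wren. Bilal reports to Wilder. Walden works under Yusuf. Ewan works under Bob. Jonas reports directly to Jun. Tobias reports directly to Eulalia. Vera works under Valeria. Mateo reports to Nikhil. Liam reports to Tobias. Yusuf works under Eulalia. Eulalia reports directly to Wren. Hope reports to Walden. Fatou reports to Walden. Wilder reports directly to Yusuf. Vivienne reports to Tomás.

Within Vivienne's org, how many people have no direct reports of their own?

1

The only person in Vivienne's organization with no one reporting to them is Paloma. That is 1.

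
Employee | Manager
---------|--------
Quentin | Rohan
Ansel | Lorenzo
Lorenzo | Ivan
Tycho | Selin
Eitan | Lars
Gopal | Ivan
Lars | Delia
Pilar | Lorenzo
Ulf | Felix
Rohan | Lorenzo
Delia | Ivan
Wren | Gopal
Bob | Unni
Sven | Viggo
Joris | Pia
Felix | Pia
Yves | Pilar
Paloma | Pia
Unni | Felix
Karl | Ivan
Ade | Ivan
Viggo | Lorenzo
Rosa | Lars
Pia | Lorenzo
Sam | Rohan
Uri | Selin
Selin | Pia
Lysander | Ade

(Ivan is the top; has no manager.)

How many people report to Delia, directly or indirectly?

Delia directly manages Lars. Under Lars: Rosa, Eitan (2). That's 3 in total.

3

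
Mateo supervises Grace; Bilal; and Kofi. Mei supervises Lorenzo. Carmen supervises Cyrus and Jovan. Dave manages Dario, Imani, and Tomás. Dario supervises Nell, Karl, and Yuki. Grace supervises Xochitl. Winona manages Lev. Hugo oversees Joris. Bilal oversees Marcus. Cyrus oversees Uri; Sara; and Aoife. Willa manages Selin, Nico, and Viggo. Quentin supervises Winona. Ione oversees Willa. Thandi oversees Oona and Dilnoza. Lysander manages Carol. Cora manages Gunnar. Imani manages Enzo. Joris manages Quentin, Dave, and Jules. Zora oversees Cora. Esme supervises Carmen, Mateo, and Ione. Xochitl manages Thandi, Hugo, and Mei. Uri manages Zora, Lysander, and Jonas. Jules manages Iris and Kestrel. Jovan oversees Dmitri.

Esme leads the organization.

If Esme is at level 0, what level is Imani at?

Chain from Imani up to Esme: Imani → Dave → Joris → Hugo → Xochitl → Grace → Mateo → Esme. That is 7 steps up, so Imani is 7 levels below Esme.

7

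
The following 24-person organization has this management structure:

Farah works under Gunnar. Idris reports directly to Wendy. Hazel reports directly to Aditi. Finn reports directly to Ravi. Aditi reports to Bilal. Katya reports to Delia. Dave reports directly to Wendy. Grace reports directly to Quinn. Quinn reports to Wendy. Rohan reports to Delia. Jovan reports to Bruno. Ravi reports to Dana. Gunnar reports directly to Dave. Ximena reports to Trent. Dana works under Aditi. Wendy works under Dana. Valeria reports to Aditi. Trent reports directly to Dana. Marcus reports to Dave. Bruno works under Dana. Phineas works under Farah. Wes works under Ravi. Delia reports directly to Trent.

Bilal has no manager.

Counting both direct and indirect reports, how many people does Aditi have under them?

22

Aditi directly manages Dana, Valeria, Hazel. Under Dana: Trent, Delia, Katya, Rohan, Ximena, Ravi, Finn, Wes, Bruno, Jovan, Wendy, Idris, Quinn, Grace, Dave, Gunnar, Farah, Phineas, Marcus (19). Valeria has no reports. Hazel has no reports. So Aditi's organization is 3 direct reports plus everyone under them: 20 + 1 + 1 = 22.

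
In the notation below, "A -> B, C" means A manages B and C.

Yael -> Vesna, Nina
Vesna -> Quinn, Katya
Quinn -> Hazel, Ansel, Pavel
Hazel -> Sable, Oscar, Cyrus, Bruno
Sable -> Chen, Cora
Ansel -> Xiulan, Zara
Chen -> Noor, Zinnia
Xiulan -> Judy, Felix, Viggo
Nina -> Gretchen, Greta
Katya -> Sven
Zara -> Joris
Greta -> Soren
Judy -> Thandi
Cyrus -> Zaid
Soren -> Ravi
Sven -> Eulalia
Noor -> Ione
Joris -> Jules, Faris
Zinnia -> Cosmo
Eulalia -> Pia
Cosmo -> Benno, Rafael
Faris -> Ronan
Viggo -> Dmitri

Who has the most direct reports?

Direct-report counts: Yael has 2; Nina has 2; Greta has 1; Soren has 1; Vesna has 2; Katya has 1; Sven has 1; Eulalia has 1; Quinn has 3; Ansel has 2; Zara has 1; Joris has 2; Faris has 1; Xiulan has 3; Viggo has 1; Judy has 1; Hazel has 4; Cyrus has 1; Sable has 2; Chen has 2; Zinnia has 1; Cosmo has 2; Noor has 1. The largest is 4, held by Hazel.

Hazel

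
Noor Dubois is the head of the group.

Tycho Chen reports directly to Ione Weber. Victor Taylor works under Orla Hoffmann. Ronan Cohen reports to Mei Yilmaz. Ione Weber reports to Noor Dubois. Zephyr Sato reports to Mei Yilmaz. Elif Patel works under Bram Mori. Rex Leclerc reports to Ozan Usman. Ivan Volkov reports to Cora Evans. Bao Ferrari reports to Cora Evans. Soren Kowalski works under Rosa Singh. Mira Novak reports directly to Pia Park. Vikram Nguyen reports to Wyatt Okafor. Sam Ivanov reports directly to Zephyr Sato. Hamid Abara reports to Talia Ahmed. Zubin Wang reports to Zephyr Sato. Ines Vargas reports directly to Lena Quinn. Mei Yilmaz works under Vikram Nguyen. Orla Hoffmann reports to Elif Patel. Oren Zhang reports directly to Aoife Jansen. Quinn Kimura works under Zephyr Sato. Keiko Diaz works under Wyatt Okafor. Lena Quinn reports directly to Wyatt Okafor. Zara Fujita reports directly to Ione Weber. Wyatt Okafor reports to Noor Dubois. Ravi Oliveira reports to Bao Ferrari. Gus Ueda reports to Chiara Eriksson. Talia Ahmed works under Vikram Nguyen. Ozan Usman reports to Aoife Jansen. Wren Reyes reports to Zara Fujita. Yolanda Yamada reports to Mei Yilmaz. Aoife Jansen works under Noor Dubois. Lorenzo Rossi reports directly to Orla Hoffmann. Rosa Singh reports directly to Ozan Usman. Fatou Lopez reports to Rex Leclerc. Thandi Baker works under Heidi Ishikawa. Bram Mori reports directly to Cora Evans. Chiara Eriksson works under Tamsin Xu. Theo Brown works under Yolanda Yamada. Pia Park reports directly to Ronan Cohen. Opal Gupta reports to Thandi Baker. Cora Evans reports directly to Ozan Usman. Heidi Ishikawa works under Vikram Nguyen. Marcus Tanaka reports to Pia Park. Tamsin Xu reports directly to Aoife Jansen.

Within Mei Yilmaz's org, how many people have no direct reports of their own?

The people in Mei Yilmaz's organization with no one reporting to them are Marcus Tanaka, Mira Novak, Theo Brown, Sam Ivanov, Zubin Wang, Quinn Kimura. That is 6.

6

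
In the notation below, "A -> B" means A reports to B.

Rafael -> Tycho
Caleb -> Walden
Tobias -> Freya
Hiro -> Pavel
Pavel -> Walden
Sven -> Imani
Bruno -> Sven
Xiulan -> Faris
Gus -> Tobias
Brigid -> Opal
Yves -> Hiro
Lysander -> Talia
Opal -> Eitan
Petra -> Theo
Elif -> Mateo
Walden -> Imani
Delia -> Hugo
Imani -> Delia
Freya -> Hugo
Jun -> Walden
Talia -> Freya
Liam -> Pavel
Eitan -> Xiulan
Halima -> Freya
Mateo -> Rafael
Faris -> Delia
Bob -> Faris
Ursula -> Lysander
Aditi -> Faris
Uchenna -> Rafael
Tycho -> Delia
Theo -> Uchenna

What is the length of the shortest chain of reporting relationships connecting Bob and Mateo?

5

Bob is 2 levels below Delia, and Mateo is 3 levels below Delia (their lowest common manager). The shortest path runs up from Bob to Delia and back down to Mateo: 2 + 3 = 5 links.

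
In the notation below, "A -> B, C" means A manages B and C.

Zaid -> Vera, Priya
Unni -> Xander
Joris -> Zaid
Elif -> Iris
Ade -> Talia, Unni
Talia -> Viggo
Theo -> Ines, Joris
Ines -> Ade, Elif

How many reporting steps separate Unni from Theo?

Chain from Unni up to Theo: Unni → Ade → Ines → Theo. That is 3 steps up, so Unni is 3 levels below Theo.

3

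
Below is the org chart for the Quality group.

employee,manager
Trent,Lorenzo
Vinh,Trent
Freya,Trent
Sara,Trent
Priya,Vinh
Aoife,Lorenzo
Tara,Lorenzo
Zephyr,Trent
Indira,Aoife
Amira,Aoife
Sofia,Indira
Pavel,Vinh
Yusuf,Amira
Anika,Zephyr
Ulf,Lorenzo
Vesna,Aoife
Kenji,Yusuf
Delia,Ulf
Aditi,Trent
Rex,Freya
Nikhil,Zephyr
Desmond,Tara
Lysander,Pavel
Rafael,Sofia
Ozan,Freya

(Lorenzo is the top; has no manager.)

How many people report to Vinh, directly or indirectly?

Vinh directly manages Priya, Pavel. Priya has no reports. Under Pavel: Lysander (1). So Vinh's organization is 2 direct reports plus everyone under them: 1 + 2 = 3.

3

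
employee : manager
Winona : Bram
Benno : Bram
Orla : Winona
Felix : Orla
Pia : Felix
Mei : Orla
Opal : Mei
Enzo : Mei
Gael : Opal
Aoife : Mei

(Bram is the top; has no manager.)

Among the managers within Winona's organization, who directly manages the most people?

Direct-report counts within Winona's organization: Winona has 1; Orla has 2; Mei has 3; Opal has 1; Felix has 1. The largest is 3, held by Mei.

Mei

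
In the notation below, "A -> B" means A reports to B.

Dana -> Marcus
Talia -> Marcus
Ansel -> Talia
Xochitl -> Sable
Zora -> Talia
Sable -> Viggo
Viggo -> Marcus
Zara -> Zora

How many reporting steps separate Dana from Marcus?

Chain from Dana up to Marcus: Dana → Marcus. That is 1 step up, so Dana is 1 level below Marcus.

1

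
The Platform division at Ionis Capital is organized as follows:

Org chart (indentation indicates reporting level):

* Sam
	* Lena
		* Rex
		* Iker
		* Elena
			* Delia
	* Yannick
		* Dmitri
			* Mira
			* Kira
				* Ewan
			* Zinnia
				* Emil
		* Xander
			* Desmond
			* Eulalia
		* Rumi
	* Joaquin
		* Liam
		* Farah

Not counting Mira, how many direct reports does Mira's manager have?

2

Mira reports to Dmitri. Dmitri's other direct reports are Kira, Zinnia — 2 peers.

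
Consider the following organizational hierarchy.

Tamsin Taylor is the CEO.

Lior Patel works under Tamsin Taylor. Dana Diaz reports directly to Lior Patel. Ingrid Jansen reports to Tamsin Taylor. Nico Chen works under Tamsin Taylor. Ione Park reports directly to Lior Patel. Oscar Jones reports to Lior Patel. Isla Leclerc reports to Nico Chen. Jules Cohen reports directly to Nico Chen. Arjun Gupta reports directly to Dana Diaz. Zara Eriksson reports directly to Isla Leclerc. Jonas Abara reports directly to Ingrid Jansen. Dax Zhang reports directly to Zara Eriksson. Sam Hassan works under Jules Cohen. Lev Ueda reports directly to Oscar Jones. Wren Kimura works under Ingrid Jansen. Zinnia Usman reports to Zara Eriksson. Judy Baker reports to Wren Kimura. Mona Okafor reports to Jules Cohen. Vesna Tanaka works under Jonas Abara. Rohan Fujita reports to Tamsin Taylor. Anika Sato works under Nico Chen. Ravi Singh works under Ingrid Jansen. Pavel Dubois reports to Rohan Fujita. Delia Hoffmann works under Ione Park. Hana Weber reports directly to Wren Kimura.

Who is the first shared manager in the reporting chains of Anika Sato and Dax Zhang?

Anika Sato's chain of managers is Nico Chen, Tamsin Taylor. Dax Zhang's chain of managers is Zara Eriksson, Isla Leclerc, Nico Chen, Tamsin Taylor. The first manager that appears in both chains is Nico Chen.

Nico Chen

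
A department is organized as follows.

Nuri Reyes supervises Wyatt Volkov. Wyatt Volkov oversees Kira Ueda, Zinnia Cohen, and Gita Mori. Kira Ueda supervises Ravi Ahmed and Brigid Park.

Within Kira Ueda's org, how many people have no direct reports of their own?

The people in Kira Ueda's organization with no one reporting to them are Brigid Park, Ravi Ahmed. That is 2.

2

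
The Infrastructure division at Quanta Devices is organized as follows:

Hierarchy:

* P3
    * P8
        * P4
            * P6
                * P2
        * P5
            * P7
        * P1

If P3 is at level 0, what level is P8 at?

Chain from P8 up to P3: P8 → P3. That is 1 step up, so P8 is 1 level below P3.

1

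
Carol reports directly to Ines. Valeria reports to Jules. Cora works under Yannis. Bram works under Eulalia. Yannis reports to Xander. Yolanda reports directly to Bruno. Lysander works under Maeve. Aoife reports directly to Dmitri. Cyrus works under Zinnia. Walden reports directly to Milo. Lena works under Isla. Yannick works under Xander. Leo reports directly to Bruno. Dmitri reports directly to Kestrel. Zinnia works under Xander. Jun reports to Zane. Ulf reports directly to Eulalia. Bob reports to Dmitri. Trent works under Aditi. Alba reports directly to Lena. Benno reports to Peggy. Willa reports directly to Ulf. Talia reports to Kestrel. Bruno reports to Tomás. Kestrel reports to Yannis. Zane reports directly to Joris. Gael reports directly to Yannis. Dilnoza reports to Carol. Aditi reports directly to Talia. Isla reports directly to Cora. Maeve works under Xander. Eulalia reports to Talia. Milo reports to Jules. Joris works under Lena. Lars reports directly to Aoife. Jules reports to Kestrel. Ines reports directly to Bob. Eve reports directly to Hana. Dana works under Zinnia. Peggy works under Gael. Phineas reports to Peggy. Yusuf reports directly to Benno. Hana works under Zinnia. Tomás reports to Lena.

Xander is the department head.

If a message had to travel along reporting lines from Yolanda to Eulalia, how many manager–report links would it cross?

Yolanda is 6 levels below Yannis, and Eulalia is 3 levels below Yannis (their lowest common manager). The shortest path runs up from Yolanda to Yannis and back down to Eulalia: 6 + 3 = 9 links.

9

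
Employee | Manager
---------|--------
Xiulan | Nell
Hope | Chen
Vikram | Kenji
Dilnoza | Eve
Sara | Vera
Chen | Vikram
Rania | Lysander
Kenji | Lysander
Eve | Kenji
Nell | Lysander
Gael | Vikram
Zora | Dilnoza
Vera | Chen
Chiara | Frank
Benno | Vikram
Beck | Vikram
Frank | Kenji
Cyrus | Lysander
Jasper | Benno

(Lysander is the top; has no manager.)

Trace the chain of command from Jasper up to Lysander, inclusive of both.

Jasper -> Benno -> Vikram -> Kenji -> Lysander

Jasper reports to Benno. Benno reports to Vikram. Vikram reports to Kenji. Kenji reports to Lysander. Lysander is at the top.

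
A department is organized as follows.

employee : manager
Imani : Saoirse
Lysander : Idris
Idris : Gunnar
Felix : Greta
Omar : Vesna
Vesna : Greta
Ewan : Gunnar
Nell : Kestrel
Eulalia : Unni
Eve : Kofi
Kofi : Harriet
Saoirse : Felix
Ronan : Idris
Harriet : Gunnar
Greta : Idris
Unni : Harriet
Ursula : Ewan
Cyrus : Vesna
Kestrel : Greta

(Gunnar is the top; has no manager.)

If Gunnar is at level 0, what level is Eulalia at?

Chain from Eulalia up to Gunnar: Eulalia → Unni → Harriet → Gunnar. That is 3 steps up, so Eulalia is 3 levels below Gunnar.

3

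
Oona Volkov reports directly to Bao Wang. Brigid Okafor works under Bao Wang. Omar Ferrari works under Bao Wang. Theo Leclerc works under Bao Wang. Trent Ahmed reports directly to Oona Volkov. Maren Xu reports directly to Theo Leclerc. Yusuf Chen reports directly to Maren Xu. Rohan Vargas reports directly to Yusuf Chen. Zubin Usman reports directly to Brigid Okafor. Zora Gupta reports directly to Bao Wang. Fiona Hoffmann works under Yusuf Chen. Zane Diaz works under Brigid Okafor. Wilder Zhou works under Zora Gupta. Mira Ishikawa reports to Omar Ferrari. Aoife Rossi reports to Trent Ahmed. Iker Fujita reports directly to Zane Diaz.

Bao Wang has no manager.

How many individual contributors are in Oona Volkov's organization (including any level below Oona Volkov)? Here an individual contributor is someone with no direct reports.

1

The only person in Oona Volkov's organization with no one reporting to them is Aoife Rossi. That is 1.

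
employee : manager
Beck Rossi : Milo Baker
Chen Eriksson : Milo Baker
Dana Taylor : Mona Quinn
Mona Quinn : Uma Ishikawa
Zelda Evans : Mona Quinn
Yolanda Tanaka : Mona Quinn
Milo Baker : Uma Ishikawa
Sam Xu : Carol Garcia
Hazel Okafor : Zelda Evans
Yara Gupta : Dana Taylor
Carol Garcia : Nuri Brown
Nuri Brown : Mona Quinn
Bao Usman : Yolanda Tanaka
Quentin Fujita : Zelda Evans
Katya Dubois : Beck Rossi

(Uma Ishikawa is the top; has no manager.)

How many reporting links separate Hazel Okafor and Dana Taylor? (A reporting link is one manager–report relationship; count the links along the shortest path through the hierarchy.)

Hazel Okafor is 2 levels below Mona Quinn, and Dana Taylor is 1 level below Mona Quinn (their lowest common manager). The shortest path runs up from Hazel Okafor to Mona Quinn and back down to Dana Taylor: 2 + 1 = 3 links.

3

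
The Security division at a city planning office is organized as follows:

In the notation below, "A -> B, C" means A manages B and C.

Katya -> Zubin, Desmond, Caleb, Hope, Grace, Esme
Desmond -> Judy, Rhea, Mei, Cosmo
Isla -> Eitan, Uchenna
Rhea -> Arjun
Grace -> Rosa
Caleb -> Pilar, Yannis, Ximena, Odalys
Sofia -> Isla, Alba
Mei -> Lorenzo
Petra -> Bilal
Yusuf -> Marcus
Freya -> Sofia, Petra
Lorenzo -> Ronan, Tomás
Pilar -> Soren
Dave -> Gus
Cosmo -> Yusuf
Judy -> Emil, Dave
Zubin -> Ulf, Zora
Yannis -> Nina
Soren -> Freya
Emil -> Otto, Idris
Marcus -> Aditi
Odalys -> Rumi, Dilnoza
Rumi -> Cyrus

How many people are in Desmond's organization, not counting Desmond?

Desmond directly manages Judy, Rhea, Mei, Cosmo. Under Judy: Dave, Gus, Emil, Idris, Otto (5). Under Rhea: Arjun (1). Under Mei: Lorenzo, Tomás, Ronan (3). Under Cosmo: Yusuf, Marcus, Aditi (3). So Desmond's organization is 4 direct reports plus everyone under them: 6 + 2 + 4 + 4 = 16.

16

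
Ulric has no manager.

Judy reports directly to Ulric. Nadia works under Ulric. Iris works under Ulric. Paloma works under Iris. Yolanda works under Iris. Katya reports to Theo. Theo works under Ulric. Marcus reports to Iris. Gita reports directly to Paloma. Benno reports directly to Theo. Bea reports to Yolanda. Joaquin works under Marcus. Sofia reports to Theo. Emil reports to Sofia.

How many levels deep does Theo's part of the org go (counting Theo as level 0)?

The longest chain under Theo runs Theo → Sofia → Emil, which is 2 levels below Theo.

2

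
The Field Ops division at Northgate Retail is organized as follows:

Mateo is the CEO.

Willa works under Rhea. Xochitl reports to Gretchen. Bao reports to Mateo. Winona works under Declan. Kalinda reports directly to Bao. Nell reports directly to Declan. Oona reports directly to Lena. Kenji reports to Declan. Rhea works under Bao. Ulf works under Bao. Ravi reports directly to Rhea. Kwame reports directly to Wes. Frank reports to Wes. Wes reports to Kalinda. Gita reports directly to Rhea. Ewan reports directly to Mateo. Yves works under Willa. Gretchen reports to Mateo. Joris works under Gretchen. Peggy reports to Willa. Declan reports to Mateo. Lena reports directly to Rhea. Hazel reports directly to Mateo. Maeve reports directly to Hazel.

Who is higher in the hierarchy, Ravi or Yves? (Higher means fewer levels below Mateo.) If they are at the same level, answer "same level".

Ravi

Ravi is 3 levels below Mateo; Yves is 4. Ravi is higher.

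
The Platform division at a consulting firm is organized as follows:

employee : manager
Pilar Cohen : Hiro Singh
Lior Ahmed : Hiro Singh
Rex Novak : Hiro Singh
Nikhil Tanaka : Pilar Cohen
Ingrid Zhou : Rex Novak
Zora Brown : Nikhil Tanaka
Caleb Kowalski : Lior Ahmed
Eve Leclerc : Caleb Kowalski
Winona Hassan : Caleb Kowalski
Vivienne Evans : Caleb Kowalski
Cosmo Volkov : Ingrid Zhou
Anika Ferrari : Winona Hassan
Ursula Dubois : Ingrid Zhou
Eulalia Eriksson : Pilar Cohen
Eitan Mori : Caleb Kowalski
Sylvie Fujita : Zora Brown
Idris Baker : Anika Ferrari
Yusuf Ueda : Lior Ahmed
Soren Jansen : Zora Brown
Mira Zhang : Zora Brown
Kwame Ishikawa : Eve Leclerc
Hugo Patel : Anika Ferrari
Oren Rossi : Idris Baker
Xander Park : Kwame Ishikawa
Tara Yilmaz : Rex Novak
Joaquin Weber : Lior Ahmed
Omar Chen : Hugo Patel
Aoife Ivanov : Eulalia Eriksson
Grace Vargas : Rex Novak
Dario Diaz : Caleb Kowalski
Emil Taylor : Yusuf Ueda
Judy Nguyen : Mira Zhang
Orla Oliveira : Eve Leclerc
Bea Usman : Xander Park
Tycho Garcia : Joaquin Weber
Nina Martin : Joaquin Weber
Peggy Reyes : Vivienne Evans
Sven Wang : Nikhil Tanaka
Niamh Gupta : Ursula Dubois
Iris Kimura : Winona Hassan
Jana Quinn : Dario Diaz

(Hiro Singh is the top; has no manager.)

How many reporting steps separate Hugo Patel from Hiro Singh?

5

Chain from Hugo Patel up to Hiro Singh: Hugo Patel → Anika Ferrari → Winona Hassan → Caleb Kowalski → Lior Ahmed → Hiro Singh. That is 5 steps up, so Hugo Patel is 5 levels below Hiro Singh.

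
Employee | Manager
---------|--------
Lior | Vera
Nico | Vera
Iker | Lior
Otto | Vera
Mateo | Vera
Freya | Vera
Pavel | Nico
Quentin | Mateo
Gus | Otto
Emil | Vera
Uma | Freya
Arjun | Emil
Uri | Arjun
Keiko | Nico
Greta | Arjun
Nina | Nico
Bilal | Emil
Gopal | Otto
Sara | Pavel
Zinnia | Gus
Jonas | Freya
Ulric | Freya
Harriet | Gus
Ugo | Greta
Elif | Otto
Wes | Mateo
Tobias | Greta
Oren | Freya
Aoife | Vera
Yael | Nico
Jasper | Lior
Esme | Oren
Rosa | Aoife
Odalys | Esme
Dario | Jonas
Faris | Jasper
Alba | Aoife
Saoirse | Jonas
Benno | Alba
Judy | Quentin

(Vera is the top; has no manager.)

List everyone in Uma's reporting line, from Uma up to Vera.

Uma -> Freya -> Vera

Uma reports to Freya. Freya reports to Vera. Vera is at the top.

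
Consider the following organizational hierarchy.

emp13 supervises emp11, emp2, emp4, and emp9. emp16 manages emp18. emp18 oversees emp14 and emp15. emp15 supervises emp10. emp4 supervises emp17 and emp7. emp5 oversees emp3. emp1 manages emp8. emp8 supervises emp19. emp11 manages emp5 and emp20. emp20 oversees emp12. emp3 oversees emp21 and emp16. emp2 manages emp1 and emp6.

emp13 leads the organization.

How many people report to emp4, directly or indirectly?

emp4 directly manages emp17, emp7. emp17 has no reports. emp7 has no reports. So emp4's organization is 2 direct reports plus everyone under them: 1 + 1 = 2.

2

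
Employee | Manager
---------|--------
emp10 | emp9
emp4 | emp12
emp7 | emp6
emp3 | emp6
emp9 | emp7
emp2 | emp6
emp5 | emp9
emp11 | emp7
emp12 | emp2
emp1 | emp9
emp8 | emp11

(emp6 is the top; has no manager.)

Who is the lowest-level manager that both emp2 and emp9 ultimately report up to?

emp6

emp2's chain of managers is emp6. emp9's chain of managers is emp7, emp6. The first manager that appears in both chains is emp6.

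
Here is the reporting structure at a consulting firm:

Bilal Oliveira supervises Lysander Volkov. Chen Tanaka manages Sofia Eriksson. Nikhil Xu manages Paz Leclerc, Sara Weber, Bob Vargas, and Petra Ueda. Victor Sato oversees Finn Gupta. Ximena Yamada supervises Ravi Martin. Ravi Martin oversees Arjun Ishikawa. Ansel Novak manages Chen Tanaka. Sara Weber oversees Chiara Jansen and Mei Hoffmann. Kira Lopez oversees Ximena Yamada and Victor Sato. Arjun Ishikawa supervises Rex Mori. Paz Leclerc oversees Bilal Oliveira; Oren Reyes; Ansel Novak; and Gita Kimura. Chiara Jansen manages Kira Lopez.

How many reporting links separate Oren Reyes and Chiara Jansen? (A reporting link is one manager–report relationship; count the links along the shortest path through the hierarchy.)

Oren Reyes is 2 levels below Nikhil Xu, and Chiara Jansen is 2 levels below Nikhil Xu (their lowest common manager). The shortest path runs up from Oren Reyes to Nikhil Xu and back down to Chiara Jansen: 2 + 2 = 4 links.

4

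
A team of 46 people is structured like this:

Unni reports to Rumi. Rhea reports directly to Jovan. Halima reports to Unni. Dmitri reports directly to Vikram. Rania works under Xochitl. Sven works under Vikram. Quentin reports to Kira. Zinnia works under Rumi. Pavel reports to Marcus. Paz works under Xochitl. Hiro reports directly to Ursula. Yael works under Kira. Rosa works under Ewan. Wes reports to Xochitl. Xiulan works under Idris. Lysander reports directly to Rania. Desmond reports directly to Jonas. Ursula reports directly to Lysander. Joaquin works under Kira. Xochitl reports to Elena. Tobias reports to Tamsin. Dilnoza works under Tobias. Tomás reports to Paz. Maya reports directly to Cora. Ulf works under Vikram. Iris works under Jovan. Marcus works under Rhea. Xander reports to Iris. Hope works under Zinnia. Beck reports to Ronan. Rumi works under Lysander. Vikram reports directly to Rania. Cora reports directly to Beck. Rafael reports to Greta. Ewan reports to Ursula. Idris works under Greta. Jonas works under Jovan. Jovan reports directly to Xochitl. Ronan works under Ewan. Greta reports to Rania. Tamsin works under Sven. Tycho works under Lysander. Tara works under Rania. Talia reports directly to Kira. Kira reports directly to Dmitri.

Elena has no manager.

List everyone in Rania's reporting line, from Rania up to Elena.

Rania reports to Xochitl. Xochitl reports to Elena. Elena is at the top.

Rania -> Xochitl -> Elena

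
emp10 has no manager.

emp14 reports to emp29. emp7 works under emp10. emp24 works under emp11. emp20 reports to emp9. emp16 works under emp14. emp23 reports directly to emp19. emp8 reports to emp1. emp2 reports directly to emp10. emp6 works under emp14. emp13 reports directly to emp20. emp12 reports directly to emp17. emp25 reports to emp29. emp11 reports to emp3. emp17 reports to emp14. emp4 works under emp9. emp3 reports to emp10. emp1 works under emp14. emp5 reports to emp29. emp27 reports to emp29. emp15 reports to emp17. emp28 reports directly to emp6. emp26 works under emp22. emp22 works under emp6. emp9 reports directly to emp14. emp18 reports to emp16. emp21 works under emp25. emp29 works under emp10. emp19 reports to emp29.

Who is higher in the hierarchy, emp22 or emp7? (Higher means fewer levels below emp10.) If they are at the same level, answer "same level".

emp22 is 4 levels below emp10; emp7 is 1. emp7 is higher.

emp7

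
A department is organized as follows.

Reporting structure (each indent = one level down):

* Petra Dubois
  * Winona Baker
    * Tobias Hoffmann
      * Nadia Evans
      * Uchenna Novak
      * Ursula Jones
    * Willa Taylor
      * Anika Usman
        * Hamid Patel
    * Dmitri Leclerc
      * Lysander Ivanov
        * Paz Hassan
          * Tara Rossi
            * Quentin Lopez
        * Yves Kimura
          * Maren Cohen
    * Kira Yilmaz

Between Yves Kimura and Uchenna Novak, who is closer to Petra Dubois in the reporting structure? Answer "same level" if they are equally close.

Uchenna Novak

Yves Kimura is 4 levels below Petra Dubois; Uchenna Novak is 3. Uchenna Novak is higher.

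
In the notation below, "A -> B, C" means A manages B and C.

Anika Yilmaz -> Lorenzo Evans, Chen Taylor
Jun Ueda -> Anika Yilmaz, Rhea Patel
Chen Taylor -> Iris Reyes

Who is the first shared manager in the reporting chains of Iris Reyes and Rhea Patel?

Iris Reyes's chain of managers is Chen Taylor, Anika Yilmaz, Jun Ueda. Rhea Patel's chain of managers is Jun Ueda. The first manager that appears in both chains is Jun Ueda.

Jun Ueda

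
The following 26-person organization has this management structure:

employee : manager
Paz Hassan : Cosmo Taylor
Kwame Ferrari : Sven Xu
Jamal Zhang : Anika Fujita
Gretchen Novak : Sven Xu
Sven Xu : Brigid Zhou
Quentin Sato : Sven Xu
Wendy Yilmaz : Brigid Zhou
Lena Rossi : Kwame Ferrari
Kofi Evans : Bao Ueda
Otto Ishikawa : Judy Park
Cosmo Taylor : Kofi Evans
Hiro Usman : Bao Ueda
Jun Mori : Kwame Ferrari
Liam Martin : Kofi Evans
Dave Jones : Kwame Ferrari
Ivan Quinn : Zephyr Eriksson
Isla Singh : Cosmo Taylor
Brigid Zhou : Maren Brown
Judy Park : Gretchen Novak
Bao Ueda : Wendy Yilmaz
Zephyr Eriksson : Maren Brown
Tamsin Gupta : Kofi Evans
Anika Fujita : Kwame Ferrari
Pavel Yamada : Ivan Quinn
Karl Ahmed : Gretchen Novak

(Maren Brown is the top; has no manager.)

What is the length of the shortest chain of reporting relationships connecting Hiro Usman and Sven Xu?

Hiro Usman is 3 levels below Brigid Zhou, and Sven Xu is 1 level below Brigid Zhou (their lowest common manager). The shortest path runs up from Hiro Usman to Brigid Zhou and back down to Sven Xu: 3 + 1 = 4 links.

4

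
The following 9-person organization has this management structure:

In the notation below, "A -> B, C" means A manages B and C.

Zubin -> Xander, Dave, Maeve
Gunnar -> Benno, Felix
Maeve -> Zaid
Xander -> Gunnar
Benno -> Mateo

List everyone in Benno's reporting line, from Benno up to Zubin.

Benno -> Gunnar -> Xander -> Zubin

Benno reports to Gunnar. Gunnar reports to Xander. Xander reports to Zubin. Zubin is at the top.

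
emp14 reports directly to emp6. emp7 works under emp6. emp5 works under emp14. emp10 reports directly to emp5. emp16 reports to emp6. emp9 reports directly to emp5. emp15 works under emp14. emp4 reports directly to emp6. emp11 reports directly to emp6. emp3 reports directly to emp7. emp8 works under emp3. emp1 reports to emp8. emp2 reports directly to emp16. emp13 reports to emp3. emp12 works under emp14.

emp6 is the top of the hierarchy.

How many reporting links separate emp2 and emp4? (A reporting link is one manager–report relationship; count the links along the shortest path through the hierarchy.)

3

emp2 is 2 levels below emp6, and emp4 is 1 level below emp6 (their lowest common manager). The shortest path runs up from emp2 to emp6 and back down to emp4: 2 + 1 = 3 links.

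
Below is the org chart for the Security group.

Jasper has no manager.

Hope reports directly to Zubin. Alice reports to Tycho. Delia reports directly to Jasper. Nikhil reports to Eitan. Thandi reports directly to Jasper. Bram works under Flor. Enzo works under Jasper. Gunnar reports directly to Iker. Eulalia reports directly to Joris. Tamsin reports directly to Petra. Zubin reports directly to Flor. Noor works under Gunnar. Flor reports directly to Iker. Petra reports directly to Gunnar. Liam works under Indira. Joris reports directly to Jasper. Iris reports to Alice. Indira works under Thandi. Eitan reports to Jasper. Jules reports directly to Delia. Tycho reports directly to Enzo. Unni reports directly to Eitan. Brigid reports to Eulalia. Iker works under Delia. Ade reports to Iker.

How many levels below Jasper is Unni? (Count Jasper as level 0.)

Chain from Unni up to Jasper: Unni → Eitan → Jasper. That is 2 steps up, so Unni is 2 levels below Jasper.

2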